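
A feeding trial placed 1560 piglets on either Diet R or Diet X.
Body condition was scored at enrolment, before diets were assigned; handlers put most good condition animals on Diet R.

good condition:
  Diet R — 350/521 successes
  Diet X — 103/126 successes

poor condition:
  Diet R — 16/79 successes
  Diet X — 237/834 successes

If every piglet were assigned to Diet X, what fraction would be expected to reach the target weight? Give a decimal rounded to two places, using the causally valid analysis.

0.51

Within every starting body condition level Diet X has the higher rate, yet pooled Diet R does — Simpson's reversal.
Starting body condition satisfies the back-door criterion: it is not a descendant of the diet, and it blocks the spurious path from diet to outcome. Adjusting for it (i.e., using the within-starting body condition rates) gives the causal effect.
Standardising Diet X to the population starting body condition mix: 0.415·103/126 + 0.585·237/834 = 0.505.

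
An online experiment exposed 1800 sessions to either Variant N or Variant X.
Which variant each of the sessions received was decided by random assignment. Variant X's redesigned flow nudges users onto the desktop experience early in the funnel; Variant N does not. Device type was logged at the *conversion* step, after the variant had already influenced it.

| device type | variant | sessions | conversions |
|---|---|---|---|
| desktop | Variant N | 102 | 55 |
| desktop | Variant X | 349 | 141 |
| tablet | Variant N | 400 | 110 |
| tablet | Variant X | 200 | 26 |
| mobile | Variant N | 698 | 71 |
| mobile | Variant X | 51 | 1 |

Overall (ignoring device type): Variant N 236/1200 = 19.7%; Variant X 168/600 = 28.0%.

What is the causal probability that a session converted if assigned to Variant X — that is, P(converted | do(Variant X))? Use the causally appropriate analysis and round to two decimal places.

The stratified and pooled comparisons disagree (Variant N wins within each device type; Variant X wins overall), so the answer turns on the causal role of device type.
Because the variant influences device type, device type is a post-treatment mediator, not a confounder. Stratifying on it would bias the estimate; the causal effect is the crude pooled difference.
So P(outcome | do(Variant X)) is just the pooled rate for Variant X: 168/600 = 0.280.

0.28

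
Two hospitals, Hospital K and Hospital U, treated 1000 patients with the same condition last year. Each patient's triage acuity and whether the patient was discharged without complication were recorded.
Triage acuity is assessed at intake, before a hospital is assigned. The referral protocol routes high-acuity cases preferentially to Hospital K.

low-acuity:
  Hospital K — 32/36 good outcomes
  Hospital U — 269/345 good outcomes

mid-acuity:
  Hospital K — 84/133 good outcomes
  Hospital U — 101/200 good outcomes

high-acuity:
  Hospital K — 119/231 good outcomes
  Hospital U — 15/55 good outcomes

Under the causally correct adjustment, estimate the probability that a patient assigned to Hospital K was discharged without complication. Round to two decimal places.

Since triage acuity is a pre-existing factor (not a product of the hospital) and it affects the outcome on its own, it is a confounder. The stratified rates, not the pooled rate, identify the causal effect.
Standardising Hospital K to the population triage acuity mix: 0.381·32/36 + 0.333·84/133 + 0.286·119/231 = 0.696.

0.70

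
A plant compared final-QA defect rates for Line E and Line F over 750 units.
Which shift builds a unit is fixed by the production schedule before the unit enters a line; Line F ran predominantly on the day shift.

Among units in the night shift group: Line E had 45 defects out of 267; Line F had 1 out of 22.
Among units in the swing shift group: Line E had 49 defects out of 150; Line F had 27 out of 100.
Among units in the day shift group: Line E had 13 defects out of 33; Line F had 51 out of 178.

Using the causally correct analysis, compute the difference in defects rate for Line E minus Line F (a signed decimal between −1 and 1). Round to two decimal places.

+0.10

Shift is set before the line has any effect — it is not caused by the line — and it independently drives the outcome. That makes it a confounder, so the causal comparison is within shift levels.
Adjusting over the population distribution of shift: 0.385·(0.169−0.045) + 0.333·(0.327−0.270) + 0.281·(0.394−0.287) = +0.097.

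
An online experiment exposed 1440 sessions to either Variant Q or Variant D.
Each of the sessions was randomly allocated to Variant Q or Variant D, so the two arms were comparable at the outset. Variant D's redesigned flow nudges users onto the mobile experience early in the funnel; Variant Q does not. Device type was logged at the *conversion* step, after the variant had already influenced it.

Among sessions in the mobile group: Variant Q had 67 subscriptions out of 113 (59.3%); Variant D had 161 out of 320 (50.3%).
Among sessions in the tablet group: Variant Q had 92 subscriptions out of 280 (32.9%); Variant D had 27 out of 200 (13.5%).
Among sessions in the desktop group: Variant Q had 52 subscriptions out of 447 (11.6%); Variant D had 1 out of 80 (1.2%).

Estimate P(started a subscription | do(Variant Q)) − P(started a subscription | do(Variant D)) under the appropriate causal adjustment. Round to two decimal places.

-0.06

Within every device type level Variant Q has the higher rate, yet pooled Variant D does — Simpson's reversal.
Stratifying would compare variants among sessions the variants themselves sorted into device type groups — a form of selection on an intermediate. The unconditioned pooled rates give the total causal effect.
The causal difference is the pooled difference: 0.251 − 0.315 = -0.064.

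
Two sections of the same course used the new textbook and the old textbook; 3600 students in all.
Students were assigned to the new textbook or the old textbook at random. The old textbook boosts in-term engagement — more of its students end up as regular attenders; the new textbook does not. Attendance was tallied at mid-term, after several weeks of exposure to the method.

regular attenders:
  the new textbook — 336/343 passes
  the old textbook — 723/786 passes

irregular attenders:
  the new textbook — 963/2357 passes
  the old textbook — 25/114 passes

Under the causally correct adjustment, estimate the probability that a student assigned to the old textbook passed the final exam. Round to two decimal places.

the new textbook is higher inside every mid-term attendance stratum but the old textbook is higher in aggregate. Whether to stratify depends on how mid-term attendance relates to the teaching method.
Mid-term attendance is downstream of the teaching method. One should not condition on a consequence of treatment, so the overall rates are the right comparison.
So P(outcome | do(the old textbook)) is just the pooled rate for the old textbook: 748/900 = 0.831.

0.83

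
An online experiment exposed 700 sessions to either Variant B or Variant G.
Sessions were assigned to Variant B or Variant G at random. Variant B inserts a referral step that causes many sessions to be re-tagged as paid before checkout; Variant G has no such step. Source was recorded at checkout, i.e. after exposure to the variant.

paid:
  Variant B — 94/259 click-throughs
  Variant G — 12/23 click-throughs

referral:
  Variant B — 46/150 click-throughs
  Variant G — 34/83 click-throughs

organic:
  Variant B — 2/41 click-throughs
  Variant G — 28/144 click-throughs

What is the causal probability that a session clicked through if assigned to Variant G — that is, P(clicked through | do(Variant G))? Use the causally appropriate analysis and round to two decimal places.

0.30

The stratified and pooled comparisons disagree (Variant G wins within each traffic source; Variant B wins overall), so the answer turns on the causal role of traffic source.
Because the variant influences traffic source, traffic source is a post-treatment mediator, not a confounder. Stratifying on it would bias the estimate; the causal effect is the crude pooled difference.
So P(outcome | do(Variant G)) is just the pooled rate for Variant G: 74/250 = 0.296.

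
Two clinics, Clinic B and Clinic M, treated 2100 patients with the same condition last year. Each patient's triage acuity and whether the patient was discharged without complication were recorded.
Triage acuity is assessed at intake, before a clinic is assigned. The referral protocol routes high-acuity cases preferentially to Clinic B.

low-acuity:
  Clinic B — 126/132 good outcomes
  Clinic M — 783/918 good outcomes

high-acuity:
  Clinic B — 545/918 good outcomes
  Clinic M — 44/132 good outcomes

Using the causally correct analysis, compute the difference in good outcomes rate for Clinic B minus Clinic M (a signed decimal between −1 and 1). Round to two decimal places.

Triage acuity differs across clinics for reasons unrelated to any effect of the clinic itself, and it separately predicts the outcome — a classic confounder. We must compare within triage acuity levels.
Adjusting over the population distribution of triage acuity: 0.500·(0.955−0.853) + 0.500·(0.594−0.333) = +0.181.

+0.18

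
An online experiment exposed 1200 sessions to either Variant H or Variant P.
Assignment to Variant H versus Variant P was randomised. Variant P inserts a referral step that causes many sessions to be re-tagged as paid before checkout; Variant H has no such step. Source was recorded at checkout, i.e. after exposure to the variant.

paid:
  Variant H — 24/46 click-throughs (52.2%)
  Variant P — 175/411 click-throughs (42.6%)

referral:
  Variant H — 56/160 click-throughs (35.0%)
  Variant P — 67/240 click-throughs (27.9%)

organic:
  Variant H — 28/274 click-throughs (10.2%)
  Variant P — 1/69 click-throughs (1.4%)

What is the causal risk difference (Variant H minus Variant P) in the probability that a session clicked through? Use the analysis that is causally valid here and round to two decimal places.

-0.11

Variant H is higher inside every traffic source stratum but Variant P is higher in aggregate. Whether to stratify depends on how traffic source relates to the variant.
Stratifying would compare variants among sessions the variants themselves sorted into traffic source groups — a form of selection on an intermediate. The unconditioned pooled rates give the total causal effect.
The causal difference is the pooled difference: 0.225 − 0.338 = -0.113.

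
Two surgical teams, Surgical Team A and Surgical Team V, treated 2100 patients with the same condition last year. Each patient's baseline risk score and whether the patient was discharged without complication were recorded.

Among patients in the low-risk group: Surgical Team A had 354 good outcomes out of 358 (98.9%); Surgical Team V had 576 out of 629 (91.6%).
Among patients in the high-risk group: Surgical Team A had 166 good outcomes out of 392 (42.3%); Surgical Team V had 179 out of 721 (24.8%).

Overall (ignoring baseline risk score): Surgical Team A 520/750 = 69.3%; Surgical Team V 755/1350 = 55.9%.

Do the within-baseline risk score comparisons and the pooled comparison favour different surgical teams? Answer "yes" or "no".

Within each baseline risk score level (low-risk 98.9% vs 91.6%; high-risk 42.3% vs 24.8%), Surgical Team A has the higher rate every time. Pooled: 69.3% vs 55.9% — Surgical Team A has the higher rate overall. They agree.

no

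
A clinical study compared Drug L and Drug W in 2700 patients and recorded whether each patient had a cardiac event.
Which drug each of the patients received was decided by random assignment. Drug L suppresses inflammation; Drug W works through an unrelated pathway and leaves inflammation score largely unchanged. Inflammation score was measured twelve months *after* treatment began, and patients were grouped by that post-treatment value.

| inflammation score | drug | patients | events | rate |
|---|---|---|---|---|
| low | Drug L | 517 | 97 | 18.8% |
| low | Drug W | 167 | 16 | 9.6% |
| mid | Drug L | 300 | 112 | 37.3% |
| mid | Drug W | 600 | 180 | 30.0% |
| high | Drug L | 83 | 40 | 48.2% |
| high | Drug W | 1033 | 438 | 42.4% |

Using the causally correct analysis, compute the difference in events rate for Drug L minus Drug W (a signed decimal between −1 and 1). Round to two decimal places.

Because the drug influences inflammation score, inflammation score is a post-treatment mediator, not a confounder. Stratifying on it would bias the estimate; the causal effect is the crude pooled difference.
The causal difference is the pooled difference: 0.277 − 0.352 = -0.076.

-0.08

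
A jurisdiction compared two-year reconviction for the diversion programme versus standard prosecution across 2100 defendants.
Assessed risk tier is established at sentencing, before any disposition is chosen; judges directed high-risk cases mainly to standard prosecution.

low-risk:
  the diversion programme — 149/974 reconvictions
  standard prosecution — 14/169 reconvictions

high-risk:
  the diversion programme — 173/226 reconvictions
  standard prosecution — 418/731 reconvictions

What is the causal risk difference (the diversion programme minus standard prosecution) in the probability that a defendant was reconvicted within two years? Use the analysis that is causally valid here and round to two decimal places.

standard prosecution is lower inside every assessed risk tier stratum but the diversion programme is lower in aggregate. Whether to stratify depends on how assessed risk tier relates to the disposition.
The imbalance in assessed risk tier arose from how defendants were allocated, not from anything the disposition did; and assessed risk tier independently affects the outcome. The pooled gap is confounded — condition on assessed risk tier.
Adjusting over the population distribution of assessed risk tier: 0.544·(0.153−0.083) + 0.456·(0.765−0.572) = +0.126.

+0.13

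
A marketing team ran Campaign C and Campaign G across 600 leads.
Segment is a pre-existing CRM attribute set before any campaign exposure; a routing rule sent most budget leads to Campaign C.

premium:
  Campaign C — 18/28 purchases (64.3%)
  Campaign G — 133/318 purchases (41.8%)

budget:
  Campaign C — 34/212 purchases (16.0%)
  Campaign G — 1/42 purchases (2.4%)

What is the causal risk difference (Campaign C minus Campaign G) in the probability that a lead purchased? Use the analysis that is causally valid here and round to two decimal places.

Since customer segment is a pre-existing factor (not a product of the campaign) and it affects the outcome on its own, it is a confounder. The stratified rates, not the pooled rate, identify the causal effect.
Adjusting over the population distribution of customer segment: 0.577·(0.643−0.418) + 0.423·(0.160−0.024) = +0.187.

+0.19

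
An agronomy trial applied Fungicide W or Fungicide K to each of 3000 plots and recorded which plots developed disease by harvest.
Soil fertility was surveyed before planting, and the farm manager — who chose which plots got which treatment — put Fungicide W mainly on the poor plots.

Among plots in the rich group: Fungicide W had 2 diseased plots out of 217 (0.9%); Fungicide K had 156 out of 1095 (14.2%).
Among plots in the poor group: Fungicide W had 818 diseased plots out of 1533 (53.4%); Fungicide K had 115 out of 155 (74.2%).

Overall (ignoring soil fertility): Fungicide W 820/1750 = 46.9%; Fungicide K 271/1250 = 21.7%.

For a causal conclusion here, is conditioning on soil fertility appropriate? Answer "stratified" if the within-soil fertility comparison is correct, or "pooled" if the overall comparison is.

stratified

The soil fertility-specific comparison favours Fungicide W throughout, but the pooled figures favour Fungicide K. The question is whether to condition on soil fertility.
Here soil fertility is a common cause — it drives both which fungicide a case falls under and the outcome. The crude comparison mixes populations; the stratum-specific rates are the causally relevant ones.
Within each level — rich: 0.9% vs 14.2%; poor: 53.4% vs 74.2% — Fungicide W is lower every time.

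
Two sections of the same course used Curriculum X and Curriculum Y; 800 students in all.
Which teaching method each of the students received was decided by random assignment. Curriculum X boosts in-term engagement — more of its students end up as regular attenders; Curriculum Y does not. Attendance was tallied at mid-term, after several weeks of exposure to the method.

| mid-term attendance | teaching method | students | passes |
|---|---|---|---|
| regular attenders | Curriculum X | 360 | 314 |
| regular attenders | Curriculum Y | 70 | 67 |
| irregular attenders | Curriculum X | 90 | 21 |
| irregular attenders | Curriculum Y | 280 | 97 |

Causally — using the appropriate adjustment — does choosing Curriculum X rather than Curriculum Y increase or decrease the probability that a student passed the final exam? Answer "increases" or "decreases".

increases

The mid-term attendance-specific comparison favours Curriculum Y throughout, but the pooled figures favour Curriculum X. The question is whether to condition on mid-term attendance.
Mid-term attendance here is a post-treatment variable shaped by the teaching method; conditioning on it would introduce bias rather than remove it. The overall comparison is the causal one.
Pooled: Curriculum X 74.4% vs Curriculum Y 46.9%; Curriculum X is higher overall.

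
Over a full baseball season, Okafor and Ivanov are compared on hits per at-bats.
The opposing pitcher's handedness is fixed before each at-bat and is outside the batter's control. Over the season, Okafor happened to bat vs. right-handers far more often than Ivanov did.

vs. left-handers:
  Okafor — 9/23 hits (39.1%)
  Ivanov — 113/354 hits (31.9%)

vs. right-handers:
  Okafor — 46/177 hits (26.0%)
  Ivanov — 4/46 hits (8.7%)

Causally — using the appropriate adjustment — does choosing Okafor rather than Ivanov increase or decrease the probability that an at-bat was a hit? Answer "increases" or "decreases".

increases

The imbalance in pitcher handedness arose from how at-bats were allocated, not from anything the player did; and pitcher handedness independently affects the outcome. The pooled gap is confounded — condition on pitcher handedness.
Within each level — vs. left-handers: 39.1% vs 31.9%; vs. right-handers: 26.0% vs 8.7% — Okafor is higher every time.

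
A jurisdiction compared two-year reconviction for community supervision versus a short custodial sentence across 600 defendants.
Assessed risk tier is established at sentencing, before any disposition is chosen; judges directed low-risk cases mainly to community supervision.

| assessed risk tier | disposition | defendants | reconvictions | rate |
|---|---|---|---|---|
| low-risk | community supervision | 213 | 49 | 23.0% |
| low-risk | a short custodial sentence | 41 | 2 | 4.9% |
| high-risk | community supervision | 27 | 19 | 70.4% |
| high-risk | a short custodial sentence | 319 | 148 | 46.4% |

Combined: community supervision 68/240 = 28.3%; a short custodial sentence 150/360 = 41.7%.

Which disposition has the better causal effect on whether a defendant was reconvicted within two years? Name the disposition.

a short custodial sentence

Assessed risk tier differs across dispositions for reasons unrelated to any effect of the disposition itself, and it separately predicts the outcome — a classic confounder. We must compare within assessed risk tier levels.
Within each level — low-risk: 23.0% vs 4.9%; high-risk: 70.4% vs 46.4% — a short custodial sentence is lower every time.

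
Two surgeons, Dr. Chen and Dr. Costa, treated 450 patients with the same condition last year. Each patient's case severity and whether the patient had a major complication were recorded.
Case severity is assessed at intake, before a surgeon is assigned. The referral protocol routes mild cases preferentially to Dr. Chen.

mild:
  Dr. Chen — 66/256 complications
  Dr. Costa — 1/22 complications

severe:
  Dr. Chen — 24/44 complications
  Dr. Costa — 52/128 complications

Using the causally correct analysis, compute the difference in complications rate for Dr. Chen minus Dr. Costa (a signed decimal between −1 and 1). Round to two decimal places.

The case severity-specific comparison favours Dr. Costa throughout, but the pooled figures favour Dr. Chen. The question is whether to condition on case severity.
Since case severity is a pre-existing factor (not a product of the surgeon) and it affects the outcome on its own, it is a confounder. The stratified rates, not the pooled rate, identify the causal effect.
Adjusting over the population distribution of case severity: 0.618·(0.258−0.045) + 0.382·(0.545−0.406) = +0.184.

+0.18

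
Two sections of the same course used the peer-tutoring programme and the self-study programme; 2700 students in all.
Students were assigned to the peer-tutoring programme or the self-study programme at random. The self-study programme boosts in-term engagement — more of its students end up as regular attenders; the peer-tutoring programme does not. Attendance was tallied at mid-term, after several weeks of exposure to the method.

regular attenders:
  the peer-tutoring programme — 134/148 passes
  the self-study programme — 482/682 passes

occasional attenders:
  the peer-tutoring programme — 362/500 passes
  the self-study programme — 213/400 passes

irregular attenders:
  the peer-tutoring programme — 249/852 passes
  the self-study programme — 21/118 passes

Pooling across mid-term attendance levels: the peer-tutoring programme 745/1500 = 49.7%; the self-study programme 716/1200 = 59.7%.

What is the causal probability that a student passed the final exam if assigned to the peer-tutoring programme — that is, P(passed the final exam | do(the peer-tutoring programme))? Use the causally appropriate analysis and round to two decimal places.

0.50

Within every mid-term attendance level the peer-tutoring programme has the higher rate, yet pooled the self-study programme does — Simpson's reversal.
Stratifying would compare teaching methods among students the teaching methods themselves sorted into mid-term attendance groups — a form of selection on an intermediate. The unconditioned pooled rates give the total causal effect.
So P(outcome | do(the peer-tutoring programme)) is just the pooled rate for the peer-tutoring programme: 745/1500 = 0.497.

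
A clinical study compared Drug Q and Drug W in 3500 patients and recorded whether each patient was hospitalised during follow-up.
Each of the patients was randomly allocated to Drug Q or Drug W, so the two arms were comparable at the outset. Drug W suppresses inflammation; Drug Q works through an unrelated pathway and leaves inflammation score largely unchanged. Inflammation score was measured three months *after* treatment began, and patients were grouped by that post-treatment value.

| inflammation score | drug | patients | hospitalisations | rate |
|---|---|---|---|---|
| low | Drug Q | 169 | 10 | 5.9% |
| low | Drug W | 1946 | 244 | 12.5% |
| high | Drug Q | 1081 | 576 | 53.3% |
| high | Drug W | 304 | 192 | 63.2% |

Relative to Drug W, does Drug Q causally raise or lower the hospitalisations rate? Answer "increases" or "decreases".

increases

The distribution of inflammation score is itself part of what the drug does — it is an intermediate outcome. Holding it fixed would remove that part of the effect; the total effect is the pooled difference.
Pooled: Drug Q 46.9% vs Drug W 19.4%; Drug W is lower overall.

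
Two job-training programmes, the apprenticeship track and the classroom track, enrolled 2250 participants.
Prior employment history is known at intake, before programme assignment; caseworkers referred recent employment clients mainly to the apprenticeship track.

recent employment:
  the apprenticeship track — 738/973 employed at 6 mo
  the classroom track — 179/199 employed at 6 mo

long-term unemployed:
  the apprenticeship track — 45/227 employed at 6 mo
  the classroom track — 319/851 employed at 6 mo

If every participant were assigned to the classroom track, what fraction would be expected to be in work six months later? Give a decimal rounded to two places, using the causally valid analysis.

0.65

Within every prior employment history level the classroom track has the higher rate, yet pooled the apprenticeship track does — Simpson's reversal.
Here prior employment history is a common cause — it drives both which programme a case falls under and the outcome. The crude comparison mixes populations; the stratum-specific rates are the causally relevant ones.
Standardising the classroom track to the population prior employment history mix: 0.521·179/199 + 0.479·319/851 = 0.648.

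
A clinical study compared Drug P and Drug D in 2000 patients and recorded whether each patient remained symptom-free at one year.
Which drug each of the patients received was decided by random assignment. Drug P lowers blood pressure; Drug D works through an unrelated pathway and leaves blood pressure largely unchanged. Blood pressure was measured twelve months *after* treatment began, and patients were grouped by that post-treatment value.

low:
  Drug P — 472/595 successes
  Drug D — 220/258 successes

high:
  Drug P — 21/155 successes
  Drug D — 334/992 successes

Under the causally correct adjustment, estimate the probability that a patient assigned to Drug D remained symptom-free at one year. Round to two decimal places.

0.44

Blood pressure here is a post-treatment variable shaped by the drug; conditioning on it would introduce bias rather than remove it. The overall comparison is the causal one.
So P(outcome | do(Drug D)) is just the pooled rate for Drug D: 554/1250 = 0.443.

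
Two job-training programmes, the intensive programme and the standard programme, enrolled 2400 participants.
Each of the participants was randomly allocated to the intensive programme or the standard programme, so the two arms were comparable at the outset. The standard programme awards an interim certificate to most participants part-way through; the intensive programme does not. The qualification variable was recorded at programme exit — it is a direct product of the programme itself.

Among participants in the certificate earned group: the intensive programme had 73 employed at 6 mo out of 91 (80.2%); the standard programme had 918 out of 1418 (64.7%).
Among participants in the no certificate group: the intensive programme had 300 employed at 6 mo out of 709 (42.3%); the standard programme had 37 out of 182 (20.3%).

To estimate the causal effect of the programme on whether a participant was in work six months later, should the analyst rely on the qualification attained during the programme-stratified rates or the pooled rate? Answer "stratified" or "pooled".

The distribution of qualification attained during the programme is itself part of what the programme does — it is an intermediate outcome. Holding it fixed would remove that part of the effect; the total effect is the pooled difference.
Pooled: the intensive programme 46.6% vs the standard programme 59.7%; the standard programme is higher overall.

pooled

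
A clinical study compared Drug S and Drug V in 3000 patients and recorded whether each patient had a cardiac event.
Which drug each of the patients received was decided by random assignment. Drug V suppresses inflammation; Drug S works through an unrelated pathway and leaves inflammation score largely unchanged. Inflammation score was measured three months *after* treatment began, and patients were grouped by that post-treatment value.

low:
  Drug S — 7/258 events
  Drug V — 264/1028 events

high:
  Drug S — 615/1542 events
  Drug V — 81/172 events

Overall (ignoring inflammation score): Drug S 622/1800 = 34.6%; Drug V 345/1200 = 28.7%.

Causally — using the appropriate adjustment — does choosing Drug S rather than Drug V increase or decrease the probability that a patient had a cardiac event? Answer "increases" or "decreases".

increases

Drug S is lower inside every inflammation score stratum but Drug V is lower in aggregate. Whether to stratify depends on how inflammation score relates to the drug.
Inflammation score here is a post-treatment variable shaped by the drug; conditioning on it would introduce bias rather than remove it. The overall comparison is the causal one.
Pooled: Drug S 34.6% vs Drug V 28.7%; Drug V is lower overall.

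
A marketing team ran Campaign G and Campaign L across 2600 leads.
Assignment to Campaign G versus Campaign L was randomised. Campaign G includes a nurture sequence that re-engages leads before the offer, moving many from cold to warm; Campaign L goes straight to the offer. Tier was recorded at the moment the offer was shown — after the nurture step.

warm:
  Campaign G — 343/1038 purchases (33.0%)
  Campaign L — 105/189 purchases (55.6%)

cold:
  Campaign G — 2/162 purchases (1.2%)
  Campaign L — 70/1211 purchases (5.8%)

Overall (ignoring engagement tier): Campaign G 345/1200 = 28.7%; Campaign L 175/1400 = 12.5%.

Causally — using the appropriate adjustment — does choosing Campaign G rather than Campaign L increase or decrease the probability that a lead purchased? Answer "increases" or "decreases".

The stratified and pooled comparisons disagree (Campaign L wins within each engagement tier; Campaign G wins overall), so the answer turns on the causal role of engagement tier.
Engagement tier is recorded after the campaign and is itself shifted by it — it sits on the causal path from campaign to outcome. Conditioning on a mediator would strip out part of the effect we want; the pooled comparison gives the total causal effect.
Pooled: Campaign G 28.7% vs Campaign L 12.5%; Campaign G is higher overall.

increases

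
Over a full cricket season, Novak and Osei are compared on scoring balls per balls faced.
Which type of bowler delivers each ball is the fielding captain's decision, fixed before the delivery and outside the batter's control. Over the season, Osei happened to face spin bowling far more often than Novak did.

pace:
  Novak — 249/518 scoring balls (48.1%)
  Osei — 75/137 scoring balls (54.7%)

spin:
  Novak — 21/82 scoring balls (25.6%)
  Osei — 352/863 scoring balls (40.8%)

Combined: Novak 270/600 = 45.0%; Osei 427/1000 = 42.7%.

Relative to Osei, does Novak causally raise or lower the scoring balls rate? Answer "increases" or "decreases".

The bowling type-specific comparison favours Osei throughout, but the pooled figures favour Novak. The question is whether to condition on bowling type.
Bowling type is set before the player has any effect — it is not caused by the player — and it independently drives the outcome. That makes it a confounder, so the causal comparison is within bowling type levels.
Within each level — pace: 48.1% vs 54.7%; spin: 25.6% vs 40.8% — Osei is higher every time.

decreases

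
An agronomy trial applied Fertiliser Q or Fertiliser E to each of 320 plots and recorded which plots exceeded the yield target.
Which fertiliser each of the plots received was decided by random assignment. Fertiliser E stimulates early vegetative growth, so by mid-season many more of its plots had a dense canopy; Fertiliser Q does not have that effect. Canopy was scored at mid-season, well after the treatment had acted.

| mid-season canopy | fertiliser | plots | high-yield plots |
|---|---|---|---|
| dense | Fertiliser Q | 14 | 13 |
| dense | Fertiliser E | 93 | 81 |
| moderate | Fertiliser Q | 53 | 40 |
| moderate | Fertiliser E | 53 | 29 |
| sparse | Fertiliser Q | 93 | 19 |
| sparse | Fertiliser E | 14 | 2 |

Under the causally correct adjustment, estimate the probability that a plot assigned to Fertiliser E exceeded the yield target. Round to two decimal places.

0.70

The stratified and pooled comparisons disagree (Fertiliser Q wins within each mid-season canopy; Fertiliser E wins overall), so the answer turns on the causal role of mid-season canopy.
Because the fertiliser influences mid-season canopy, mid-season canopy is a post-treatment mediator, not a confounder. Stratifying on it would bias the estimate; the causal effect is the crude pooled difference.
So P(outcome | do(Fertiliser E)) is just the pooled rate for Fertiliser E: 112/160 = 0.700.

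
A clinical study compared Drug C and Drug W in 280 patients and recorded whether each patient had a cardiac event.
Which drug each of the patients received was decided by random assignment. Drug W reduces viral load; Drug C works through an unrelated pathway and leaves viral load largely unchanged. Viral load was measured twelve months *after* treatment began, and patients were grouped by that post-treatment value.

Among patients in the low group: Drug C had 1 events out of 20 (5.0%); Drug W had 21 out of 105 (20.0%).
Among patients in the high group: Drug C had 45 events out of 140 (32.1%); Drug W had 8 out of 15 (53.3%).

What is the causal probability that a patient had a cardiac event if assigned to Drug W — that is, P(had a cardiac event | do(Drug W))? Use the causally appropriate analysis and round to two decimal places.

Within every viral load level Drug C has the lower rate, yet pooled Drug W does — Simpson's reversal.
Because the drug influences viral load, viral load is a post-treatment mediator, not a confounder. Stratifying on it would bias the estimate; the causal effect is the crude pooled difference.
So P(outcome | do(Drug W)) is just the pooled rate for Drug W: 29/120 = 0.242.

0.24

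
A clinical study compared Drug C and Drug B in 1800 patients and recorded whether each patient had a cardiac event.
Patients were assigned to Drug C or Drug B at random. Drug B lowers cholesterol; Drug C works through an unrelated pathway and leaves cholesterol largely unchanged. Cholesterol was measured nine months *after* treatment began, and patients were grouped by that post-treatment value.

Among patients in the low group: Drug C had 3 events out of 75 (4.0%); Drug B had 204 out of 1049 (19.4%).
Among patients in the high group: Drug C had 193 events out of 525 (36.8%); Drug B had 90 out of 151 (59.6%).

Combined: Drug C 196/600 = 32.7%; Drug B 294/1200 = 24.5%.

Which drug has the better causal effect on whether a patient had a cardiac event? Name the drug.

Drug B

Cholesterol lies on the pathway drug → cholesterol → outcome, so adjusting for it blocks the indirect effect. For the total causal effect of drug, use the unadjusted pooled rates.
Pooled: Drug C 32.7% vs Drug B 24.5%; Drug B is lower overall.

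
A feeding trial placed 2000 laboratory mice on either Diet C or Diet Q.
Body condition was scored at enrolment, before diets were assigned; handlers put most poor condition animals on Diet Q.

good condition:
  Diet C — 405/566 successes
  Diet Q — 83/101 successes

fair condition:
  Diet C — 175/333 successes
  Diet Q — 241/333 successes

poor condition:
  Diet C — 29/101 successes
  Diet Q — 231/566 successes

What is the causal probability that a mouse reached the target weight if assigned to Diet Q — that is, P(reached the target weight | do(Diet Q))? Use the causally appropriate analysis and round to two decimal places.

Within every starting body condition level Diet Q has the higher rate, yet pooled Diet C does — Simpson's reversal.
Starting body condition is set before the diet has any effect — it is not caused by the diet — and it independently drives the outcome. That makes it a confounder, so the causal comparison is within starting body condition levels.
Standardising Diet Q to the population starting body condition mix: 0.334·83/101 + 0.333·241/333 + 0.334·231/566 = 0.651.

0.65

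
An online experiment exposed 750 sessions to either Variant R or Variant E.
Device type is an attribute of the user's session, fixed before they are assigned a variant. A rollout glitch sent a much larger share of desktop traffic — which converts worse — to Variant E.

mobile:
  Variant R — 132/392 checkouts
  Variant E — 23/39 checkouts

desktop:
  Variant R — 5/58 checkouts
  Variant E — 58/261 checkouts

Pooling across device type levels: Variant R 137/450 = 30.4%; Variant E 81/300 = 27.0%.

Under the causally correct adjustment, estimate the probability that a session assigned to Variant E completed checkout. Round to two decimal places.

0.43

Since device type is a pre-existing factor (not a product of the variant) and it affects the outcome on its own, it is a confounder. The stratified rates, not the pooled rate, identify the causal effect.
Standardising Variant E to the population device type mix: 0.575·23/39 + 0.425·58/261 = 0.433.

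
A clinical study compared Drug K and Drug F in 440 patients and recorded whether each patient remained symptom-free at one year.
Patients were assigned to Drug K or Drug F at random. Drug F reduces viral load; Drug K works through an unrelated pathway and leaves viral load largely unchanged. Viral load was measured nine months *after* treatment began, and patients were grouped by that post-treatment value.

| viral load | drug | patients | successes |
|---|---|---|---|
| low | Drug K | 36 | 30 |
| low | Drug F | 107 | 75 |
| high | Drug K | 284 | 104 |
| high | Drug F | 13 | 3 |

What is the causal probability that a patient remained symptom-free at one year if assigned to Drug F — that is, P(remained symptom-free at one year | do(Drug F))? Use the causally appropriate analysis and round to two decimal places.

The viral load-specific comparison favours Drug K throughout, but the pooled figures favour Drug F. The question is whether to condition on viral load.
Viral load is downstream of the drug. One should not condition on a consequence of treatment, so the overall rates are the right comparison.
So P(outcome | do(Drug F)) is just the pooled rate for Drug F: 78/120 = 0.650.

0.65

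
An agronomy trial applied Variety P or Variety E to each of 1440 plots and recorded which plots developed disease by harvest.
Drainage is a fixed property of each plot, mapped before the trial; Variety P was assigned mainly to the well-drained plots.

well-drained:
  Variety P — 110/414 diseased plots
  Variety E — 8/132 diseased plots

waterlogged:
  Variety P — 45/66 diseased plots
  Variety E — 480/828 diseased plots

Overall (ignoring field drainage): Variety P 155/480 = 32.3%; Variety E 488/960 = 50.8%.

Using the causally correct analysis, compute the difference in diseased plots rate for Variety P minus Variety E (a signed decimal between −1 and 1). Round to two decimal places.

Nothing the variety does changes field drainage; the imbalance is an allocation artefact. With field drainage also predicting the outcome, the pooled figure is confounded, and the within-stratum comparison is the causal one.
Adjusting over the population distribution of field drainage: 0.379·(0.266−0.061) + 0.621·(0.682−0.580) = +0.141.

+0.14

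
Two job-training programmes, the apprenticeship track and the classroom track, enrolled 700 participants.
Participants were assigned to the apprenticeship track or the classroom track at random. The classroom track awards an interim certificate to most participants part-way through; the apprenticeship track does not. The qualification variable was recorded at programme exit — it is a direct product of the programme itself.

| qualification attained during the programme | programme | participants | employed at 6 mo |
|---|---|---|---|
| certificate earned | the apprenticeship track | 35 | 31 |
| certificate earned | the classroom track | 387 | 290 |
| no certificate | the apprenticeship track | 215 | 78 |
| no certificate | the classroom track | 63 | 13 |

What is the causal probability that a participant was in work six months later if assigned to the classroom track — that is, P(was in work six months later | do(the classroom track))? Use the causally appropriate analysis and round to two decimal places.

Qualification attained during the programme lies on the pathway programme → qualification attained during the programme → outcome, so adjusting for it blocks the indirect effect. For the total causal effect of programme, use the unadjusted pooled rates.
So P(outcome | do(the classroom track)) is just the pooled rate for the classroom track: 303/450 = 0.673.

0.67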